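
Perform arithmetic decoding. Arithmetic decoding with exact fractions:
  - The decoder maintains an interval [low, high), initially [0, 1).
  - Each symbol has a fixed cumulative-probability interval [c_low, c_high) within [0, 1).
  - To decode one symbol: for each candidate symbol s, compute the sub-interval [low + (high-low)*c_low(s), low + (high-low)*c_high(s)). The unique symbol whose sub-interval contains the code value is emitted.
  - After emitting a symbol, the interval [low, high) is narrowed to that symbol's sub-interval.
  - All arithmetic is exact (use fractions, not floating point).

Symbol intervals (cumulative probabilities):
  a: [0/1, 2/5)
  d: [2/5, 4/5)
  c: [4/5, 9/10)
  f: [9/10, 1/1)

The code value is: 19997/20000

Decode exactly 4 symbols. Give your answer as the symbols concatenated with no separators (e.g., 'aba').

Step 1: interval [0/1, 1/1), width = 1/1 - 0/1 = 1/1
  'a': [0/1 + 1/1*0/1, 0/1 + 1/1*2/5) = [0/1, 2/5)
  'd': [0/1 + 1/1*2/5, 0/1 + 1/1*4/5) = [2/5, 4/5)
  'c': [0/1 + 1/1*4/5, 0/1 + 1/1*9/10) = [4/5, 9/10)
  'f': [0/1 + 1/1*9/10, 0/1 + 1/1*1/1) = [9/10, 1/1) <- contains code 19997/20000
  emit 'f', narrow to [9/10, 1/1)
Step 2: interval [9/10, 1/1), width = 1/1 - 9/10 = 1/10
  'a': [9/10 + 1/10*0/1, 9/10 + 1/10*2/5) = [9/10, 47/50)
  'd': [9/10 + 1/10*2/5, 9/10 + 1/10*4/5) = [47/50, 49/50)
  'c': [9/10 + 1/10*4/5, 9/10 + 1/10*9/10) = [49/50, 99/100)
  'f': [9/10 + 1/10*9/10, 9/10 + 1/10*1/1) = [99/100, 1/1) <- contains code 19997/20000
  emit 'f', narrow to [99/100, 1/1)
Step 3: interval [99/100, 1/1), width = 1/1 - 99/100 = 1/100
  'a': [99/100 + 1/100*0/1, 99/100 + 1/100*2/5) = [99/100, 497/500)
  'd': [99/100 + 1/100*2/5, 99/100 + 1/100*4/5) = [497/500, 499/500)
  'c': [99/100 + 1/100*4/5, 99/100 + 1/100*9/10) = [499/500, 999/1000)
  'f': [99/100 + 1/100*9/10, 99/100 + 1/100*1/1) = [999/1000, 1/1) <- contains code 19997/20000
  emit 'f', narrow to [999/1000, 1/1)
Step 4: interval [999/1000, 1/1), width = 1/1 - 999/1000 = 1/1000
  'a': [999/1000 + 1/1000*0/1, 999/1000 + 1/1000*2/5) = [999/1000, 4997/5000)
  'd': [999/1000 + 1/1000*2/5, 999/1000 + 1/1000*4/5) = [4997/5000, 4999/5000)
  'c': [999/1000 + 1/1000*4/5, 999/1000 + 1/1000*9/10) = [4999/5000, 9999/10000) <- contains code 19997/20000
  'f': [999/1000 + 1/1000*9/10, 999/1000 + 1/1000*1/1) = [9999/10000, 1/1)
  emit 'c', narrow to [4999/5000, 9999/10000)

Answer: fffc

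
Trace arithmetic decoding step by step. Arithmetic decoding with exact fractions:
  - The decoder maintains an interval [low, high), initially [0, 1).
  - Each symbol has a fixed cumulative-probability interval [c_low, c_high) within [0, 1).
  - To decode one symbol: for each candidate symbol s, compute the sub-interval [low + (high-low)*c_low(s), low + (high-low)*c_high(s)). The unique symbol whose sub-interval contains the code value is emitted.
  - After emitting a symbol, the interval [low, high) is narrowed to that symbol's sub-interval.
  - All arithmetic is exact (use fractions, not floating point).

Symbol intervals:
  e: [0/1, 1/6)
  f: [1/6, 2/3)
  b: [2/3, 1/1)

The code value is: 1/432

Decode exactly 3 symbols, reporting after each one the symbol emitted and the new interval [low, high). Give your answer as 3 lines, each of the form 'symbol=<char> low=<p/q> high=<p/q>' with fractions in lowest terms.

Step 1: interval [0/1, 1/1), width = 1/1 - 0/1 = 1/1
  'e': [0/1 + 1/1*0/1, 0/1 + 1/1*1/6) = [0/1, 1/6) <- contains code 1/432
  'f': [0/1 + 1/1*1/6, 0/1 + 1/1*2/3) = [1/6, 2/3)
  'b': [0/1 + 1/1*2/3, 0/1 + 1/1*1/1) = [2/3, 1/1)
  emit 'e', narrow to [0/1, 1/6)
Step 2: interval [0/1, 1/6), width = 1/6 - 0/1 = 1/6
  'e': [0/1 + 1/6*0/1, 0/1 + 1/6*1/6) = [0/1, 1/36) <- contains code 1/432
  'f': [0/1 + 1/6*1/6, 0/1 + 1/6*2/3) = [1/36, 1/9)
  'b': [0/1 + 1/6*2/3, 0/1 + 1/6*1/1) = [1/9, 1/6)
  emit 'e', narrow to [0/1, 1/36)
Step 3: interval [0/1, 1/36), width = 1/36 - 0/1 = 1/36
  'e': [0/1 + 1/36*0/1, 0/1 + 1/36*1/6) = [0/1, 1/216) <- contains code 1/432
  'f': [0/1 + 1/36*1/6, 0/1 + 1/36*2/3) = [1/216, 1/54)
  'b': [0/1 + 1/36*2/3, 0/1 + 1/36*1/1) = [1/54, 1/36)
  emit 'e', narrow to [0/1, 1/216)

Answer: symbol=e low=0/1 high=1/6
symbol=e low=0/1 high=1/36
symbol=e low=0/1 high=1/216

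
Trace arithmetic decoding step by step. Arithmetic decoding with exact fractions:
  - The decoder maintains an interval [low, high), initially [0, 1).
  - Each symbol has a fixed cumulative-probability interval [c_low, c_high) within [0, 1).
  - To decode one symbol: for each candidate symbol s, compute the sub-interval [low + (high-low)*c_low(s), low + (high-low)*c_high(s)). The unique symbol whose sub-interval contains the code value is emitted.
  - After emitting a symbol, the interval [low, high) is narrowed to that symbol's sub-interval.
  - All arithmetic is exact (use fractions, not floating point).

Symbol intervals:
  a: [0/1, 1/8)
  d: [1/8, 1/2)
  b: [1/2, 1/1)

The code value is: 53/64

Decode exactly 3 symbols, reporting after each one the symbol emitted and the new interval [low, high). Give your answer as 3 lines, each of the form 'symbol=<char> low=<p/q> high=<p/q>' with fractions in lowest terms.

Step 1: interval [0/1, 1/1), width = 1/1 - 0/1 = 1/1
  'a': [0/1 + 1/1*0/1, 0/1 + 1/1*1/8) = [0/1, 1/8)
  'd': [0/1 + 1/1*1/8, 0/1 + 1/1*1/2) = [1/8, 1/2)
  'b': [0/1 + 1/1*1/2, 0/1 + 1/1*1/1) = [1/2, 1/1) <- contains code 53/64
  emit 'b', narrow to [1/2, 1/1)
Step 2: interval [1/2, 1/1), width = 1/1 - 1/2 = 1/2
  'a': [1/2 + 1/2*0/1, 1/2 + 1/2*1/8) = [1/2, 9/16)
  'd': [1/2 + 1/2*1/8, 1/2 + 1/2*1/2) = [9/16, 3/4)
  'b': [1/2 + 1/2*1/2, 1/2 + 1/2*1/1) = [3/4, 1/1) <- contains code 53/64
  emit 'b', narrow to [3/4, 1/1)
Step 3: interval [3/4, 1/1), width = 1/1 - 3/4 = 1/4
  'a': [3/4 + 1/4*0/1, 3/4 + 1/4*1/8) = [3/4, 25/32)
  'd': [3/4 + 1/4*1/8, 3/4 + 1/4*1/2) = [25/32, 7/8) <- contains code 53/64
  'b': [3/4 + 1/4*1/2, 3/4 + 1/4*1/1) = [7/8, 1/1)
  emit 'd', narrow to [25/32, 7/8)

Answer: symbol=b low=1/2 high=1/1
symbol=b low=3/4 high=1/1
symbol=d low=25/32 high=7/8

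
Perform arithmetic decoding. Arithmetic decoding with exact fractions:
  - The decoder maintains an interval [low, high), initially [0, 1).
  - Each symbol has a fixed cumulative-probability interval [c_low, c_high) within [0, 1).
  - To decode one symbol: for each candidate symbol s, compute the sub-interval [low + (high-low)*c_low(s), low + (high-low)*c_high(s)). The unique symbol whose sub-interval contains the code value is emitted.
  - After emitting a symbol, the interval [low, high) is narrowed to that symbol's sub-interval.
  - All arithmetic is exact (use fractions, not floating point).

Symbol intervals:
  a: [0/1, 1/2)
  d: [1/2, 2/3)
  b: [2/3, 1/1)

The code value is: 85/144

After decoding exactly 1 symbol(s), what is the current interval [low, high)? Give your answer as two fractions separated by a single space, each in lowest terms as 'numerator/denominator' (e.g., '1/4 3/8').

Step 1: interval [0/1, 1/1), width = 1/1 - 0/1 = 1/1
  'a': [0/1 + 1/1*0/1, 0/1 + 1/1*1/2) = [0/1, 1/2)
  'd': [0/1 + 1/1*1/2, 0/1 + 1/1*2/3) = [1/2, 2/3) <- contains code 85/144
  'b': [0/1 + 1/1*2/3, 0/1 + 1/1*1/1) = [2/3, 1/1)
  emit 'd', narrow to [1/2, 2/3)

Answer: 1/2 2/3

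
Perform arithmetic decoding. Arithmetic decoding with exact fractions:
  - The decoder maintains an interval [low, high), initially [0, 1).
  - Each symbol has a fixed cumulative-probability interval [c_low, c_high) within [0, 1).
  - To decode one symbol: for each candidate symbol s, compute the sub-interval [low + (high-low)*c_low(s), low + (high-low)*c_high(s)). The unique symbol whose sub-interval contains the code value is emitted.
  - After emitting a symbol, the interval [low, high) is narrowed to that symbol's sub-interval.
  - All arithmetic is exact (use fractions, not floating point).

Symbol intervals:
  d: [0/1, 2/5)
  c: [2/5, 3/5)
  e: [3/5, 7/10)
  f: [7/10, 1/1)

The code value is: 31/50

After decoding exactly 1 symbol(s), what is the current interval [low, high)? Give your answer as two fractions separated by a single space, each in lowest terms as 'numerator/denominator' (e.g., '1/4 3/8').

Answer: 3/5 7/10

Derivation:
Step 1: interval [0/1, 1/1), width = 1/1 - 0/1 = 1/1
  'd': [0/1 + 1/1*0/1, 0/1 + 1/1*2/5) = [0/1, 2/5)
  'c': [0/1 + 1/1*2/5, 0/1 + 1/1*3/5) = [2/5, 3/5)
  'e': [0/1 + 1/1*3/5, 0/1 + 1/1*7/10) = [3/5, 7/10) <- contains code 31/50
  'f': [0/1 + 1/1*7/10, 0/1 + 1/1*1/1) = [7/10, 1/1)
  emit 'e', narrow to [3/5, 7/10)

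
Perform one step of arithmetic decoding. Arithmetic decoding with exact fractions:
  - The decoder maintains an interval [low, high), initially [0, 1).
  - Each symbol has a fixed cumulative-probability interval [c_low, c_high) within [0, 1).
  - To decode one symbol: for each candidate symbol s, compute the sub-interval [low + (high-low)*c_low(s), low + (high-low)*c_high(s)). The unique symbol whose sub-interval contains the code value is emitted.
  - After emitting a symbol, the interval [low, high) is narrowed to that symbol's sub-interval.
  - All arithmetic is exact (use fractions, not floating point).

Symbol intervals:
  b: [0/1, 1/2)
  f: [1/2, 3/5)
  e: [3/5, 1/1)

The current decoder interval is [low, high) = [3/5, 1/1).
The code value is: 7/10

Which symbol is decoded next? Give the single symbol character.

Interval width = high − low = 1/1 − 3/5 = 2/5
Scaled code = (code − low) / width = (7/10 − 3/5) / 2/5 = 1/4
  b: [0/1, 1/2) ← scaled code falls here ✓
  f: [1/2, 3/5) 
  e: [3/5, 1/1) 

Answer: b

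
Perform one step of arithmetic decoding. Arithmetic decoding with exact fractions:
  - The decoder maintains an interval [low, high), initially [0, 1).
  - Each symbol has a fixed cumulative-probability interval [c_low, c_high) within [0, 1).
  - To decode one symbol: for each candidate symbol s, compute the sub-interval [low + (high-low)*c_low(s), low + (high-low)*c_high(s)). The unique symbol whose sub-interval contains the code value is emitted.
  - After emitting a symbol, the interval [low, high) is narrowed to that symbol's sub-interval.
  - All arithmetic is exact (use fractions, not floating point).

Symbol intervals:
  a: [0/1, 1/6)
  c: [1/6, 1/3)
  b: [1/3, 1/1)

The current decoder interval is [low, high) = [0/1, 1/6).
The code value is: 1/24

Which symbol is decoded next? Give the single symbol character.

Interval width = high − low = 1/6 − 0/1 = 1/6
Scaled code = (code − low) / width = (1/24 − 0/1) / 1/6 = 1/4
  a: [0/1, 1/6) 
  c: [1/6, 1/3) ← scaled code falls here ✓
  b: [1/3, 1/1) 

Answer: c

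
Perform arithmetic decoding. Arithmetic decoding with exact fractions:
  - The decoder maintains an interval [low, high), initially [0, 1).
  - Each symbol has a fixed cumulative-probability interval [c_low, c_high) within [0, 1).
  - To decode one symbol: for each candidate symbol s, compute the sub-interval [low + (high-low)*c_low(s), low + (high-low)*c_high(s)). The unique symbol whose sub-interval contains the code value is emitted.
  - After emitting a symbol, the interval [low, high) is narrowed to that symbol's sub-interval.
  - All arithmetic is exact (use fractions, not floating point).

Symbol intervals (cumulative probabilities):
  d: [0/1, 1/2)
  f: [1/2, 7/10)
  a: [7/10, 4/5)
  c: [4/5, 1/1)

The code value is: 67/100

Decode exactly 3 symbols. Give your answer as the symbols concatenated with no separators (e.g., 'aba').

Answer: fcd

Derivation:
Step 1: interval [0/1, 1/1), width = 1/1 - 0/1 = 1/1
  'd': [0/1 + 1/1*0/1, 0/1 + 1/1*1/2) = [0/1, 1/2)
  'f': [0/1 + 1/1*1/2, 0/1 + 1/1*7/10) = [1/2, 7/10) <- contains code 67/100
  'a': [0/1 + 1/1*7/10, 0/1 + 1/1*4/5) = [7/10, 4/5)
  'c': [0/1 + 1/1*4/5, 0/1 + 1/1*1/1) = [4/5, 1/1)
  emit 'f', narrow to [1/2, 7/10)
Step 2: interval [1/2, 7/10), width = 7/10 - 1/2 = 1/5
  'd': [1/2 + 1/5*0/1, 1/2 + 1/5*1/2) = [1/2, 3/5)
  'f': [1/2 + 1/5*1/2, 1/2 + 1/5*7/10) = [3/5, 16/25)
  'a': [1/2 + 1/5*7/10, 1/2 + 1/5*4/5) = [16/25, 33/50)
  'c': [1/2 + 1/5*4/5, 1/2 + 1/5*1/1) = [33/50, 7/10) <- contains code 67/100
  emit 'c', narrow to [33/50, 7/10)
Step 3: interval [33/50, 7/10), width = 7/10 - 33/50 = 1/25
  'd': [33/50 + 1/25*0/1, 33/50 + 1/25*1/2) = [33/50, 17/25) <- contains code 67/100
  'f': [33/50 + 1/25*1/2, 33/50 + 1/25*7/10) = [17/25, 86/125)
  'a': [33/50 + 1/25*7/10, 33/50 + 1/25*4/5) = [86/125, 173/250)
  'c': [33/50 + 1/25*4/5, 33/50 + 1/25*1/1) = [173/250, 7/10)
  emit 'd', narrow to [33/50, 17/25)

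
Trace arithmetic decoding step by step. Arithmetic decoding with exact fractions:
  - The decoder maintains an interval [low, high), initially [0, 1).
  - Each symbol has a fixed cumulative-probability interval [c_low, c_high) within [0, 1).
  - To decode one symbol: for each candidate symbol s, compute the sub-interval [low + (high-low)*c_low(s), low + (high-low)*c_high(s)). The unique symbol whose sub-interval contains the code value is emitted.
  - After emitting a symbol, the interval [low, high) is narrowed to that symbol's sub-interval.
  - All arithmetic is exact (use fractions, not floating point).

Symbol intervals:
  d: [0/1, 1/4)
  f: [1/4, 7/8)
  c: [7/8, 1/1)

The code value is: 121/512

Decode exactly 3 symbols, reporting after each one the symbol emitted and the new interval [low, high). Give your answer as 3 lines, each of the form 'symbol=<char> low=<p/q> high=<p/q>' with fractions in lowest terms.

Answer: symbol=d low=0/1 high=1/4
symbol=c low=7/32 high=1/4
symbol=f low=29/128 high=63/256

Derivation:
Step 1: interval [0/1, 1/1), width = 1/1 - 0/1 = 1/1
  'd': [0/1 + 1/1*0/1, 0/1 + 1/1*1/4) = [0/1, 1/4) <- contains code 121/512
  'f': [0/1 + 1/1*1/4, 0/1 + 1/1*7/8) = [1/4, 7/8)
  'c': [0/1 + 1/1*7/8, 0/1 + 1/1*1/1) = [7/8, 1/1)
  emit 'd', narrow to [0/1, 1/4)
Step 2: interval [0/1, 1/4), width = 1/4 - 0/1 = 1/4
  'd': [0/1 + 1/4*0/1, 0/1 + 1/4*1/4) = [0/1, 1/16)
  'f': [0/1 + 1/4*1/4, 0/1 + 1/4*7/8) = [1/16, 7/32)
  'c': [0/1 + 1/4*7/8, 0/1 + 1/4*1/1) = [7/32, 1/4) <- contains code 121/512
  emit 'c', narrow to [7/32, 1/4)
Step 3: interval [7/32, 1/4), width = 1/4 - 7/32 = 1/32
  'd': [7/32 + 1/32*0/1, 7/32 + 1/32*1/4) = [7/32, 29/128)
  'f': [7/32 + 1/32*1/4, 7/32 + 1/32*7/8) = [29/128, 63/256) <- contains code 121/512
  'c': [7/32 + 1/32*7/8, 7/32 + 1/32*1/1) = [63/256, 1/4)
  emit 'f', narrow to [29/128, 63/256)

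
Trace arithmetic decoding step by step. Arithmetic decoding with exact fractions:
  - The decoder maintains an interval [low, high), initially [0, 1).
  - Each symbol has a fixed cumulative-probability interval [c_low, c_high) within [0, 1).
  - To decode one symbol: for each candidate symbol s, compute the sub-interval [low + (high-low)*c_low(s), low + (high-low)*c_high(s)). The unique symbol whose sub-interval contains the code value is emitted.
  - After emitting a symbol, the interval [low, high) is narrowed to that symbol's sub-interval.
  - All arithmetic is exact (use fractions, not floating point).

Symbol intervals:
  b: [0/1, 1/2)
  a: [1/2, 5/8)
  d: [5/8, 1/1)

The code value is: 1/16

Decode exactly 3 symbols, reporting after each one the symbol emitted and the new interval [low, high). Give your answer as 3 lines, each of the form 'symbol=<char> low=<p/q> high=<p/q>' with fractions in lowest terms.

Answer: symbol=b low=0/1 high=1/2
symbol=b low=0/1 high=1/4
symbol=b low=0/1 high=1/8

Derivation:
Step 1: interval [0/1, 1/1), width = 1/1 - 0/1 = 1/1
  'b': [0/1 + 1/1*0/1, 0/1 + 1/1*1/2) = [0/1, 1/2) <- contains code 1/16
  'a': [0/1 + 1/1*1/2, 0/1 + 1/1*5/8) = [1/2, 5/8)
  'd': [0/1 + 1/1*5/8, 0/1 + 1/1*1/1) = [5/8, 1/1)
  emit 'b', narrow to [0/1, 1/2)
Step 2: interval [0/1, 1/2), width = 1/2 - 0/1 = 1/2
  'b': [0/1 + 1/2*0/1, 0/1 + 1/2*1/2) = [0/1, 1/4) <- contains code 1/16
  'a': [0/1 + 1/2*1/2, 0/1 + 1/2*5/8) = [1/4, 5/16)
  'd': [0/1 + 1/2*5/8, 0/1 + 1/2*1/1) = [5/16, 1/2)
  emit 'b', narrow to [0/1, 1/4)
Step 3: interval [0/1, 1/4), width = 1/4 - 0/1 = 1/4
  'b': [0/1 + 1/4*0/1, 0/1 + 1/4*1/2) = [0/1, 1/8) <- contains code 1/16
  'a': [0/1 + 1/4*1/2, 0/1 + 1/4*5/8) = [1/8, 5/32)
  'd': [0/1 + 1/4*5/8, 0/1 + 1/4*1/1) = [5/32, 1/4)
  emit 'b', narrow to [0/1, 1/8)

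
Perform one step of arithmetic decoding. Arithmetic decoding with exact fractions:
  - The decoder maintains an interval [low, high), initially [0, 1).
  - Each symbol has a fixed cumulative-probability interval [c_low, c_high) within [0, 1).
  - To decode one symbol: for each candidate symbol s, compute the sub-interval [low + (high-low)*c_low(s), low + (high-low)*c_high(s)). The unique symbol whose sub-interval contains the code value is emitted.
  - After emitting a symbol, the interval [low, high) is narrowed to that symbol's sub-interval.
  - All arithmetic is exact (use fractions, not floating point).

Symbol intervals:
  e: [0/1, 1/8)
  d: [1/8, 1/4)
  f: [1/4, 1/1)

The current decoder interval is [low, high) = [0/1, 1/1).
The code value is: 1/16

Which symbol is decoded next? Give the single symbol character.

Answer: e

Derivation:
Interval width = high − low = 1/1 − 0/1 = 1/1
Scaled code = (code − low) / width = (1/16 − 0/1) / 1/1 = 1/16
  e: [0/1, 1/8) ← scaled code falls here ✓
  d: [1/8, 1/4) 
  f: [1/4, 1/1) 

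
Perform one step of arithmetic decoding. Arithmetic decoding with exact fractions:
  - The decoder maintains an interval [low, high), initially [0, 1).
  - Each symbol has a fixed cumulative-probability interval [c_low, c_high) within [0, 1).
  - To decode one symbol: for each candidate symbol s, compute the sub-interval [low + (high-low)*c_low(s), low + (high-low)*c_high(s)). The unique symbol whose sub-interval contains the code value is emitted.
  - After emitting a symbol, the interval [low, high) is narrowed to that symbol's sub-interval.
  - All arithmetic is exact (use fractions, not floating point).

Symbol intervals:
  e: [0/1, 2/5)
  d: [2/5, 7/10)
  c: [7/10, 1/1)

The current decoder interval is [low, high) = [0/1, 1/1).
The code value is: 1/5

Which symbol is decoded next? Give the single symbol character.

Answer: e

Derivation:
Interval width = high − low = 1/1 − 0/1 = 1/1
Scaled code = (code − low) / width = (1/5 − 0/1) / 1/1 = 1/5
  e: [0/1, 2/5) ← scaled code falls here ✓
  d: [2/5, 7/10) 
  c: [7/10, 1/1) 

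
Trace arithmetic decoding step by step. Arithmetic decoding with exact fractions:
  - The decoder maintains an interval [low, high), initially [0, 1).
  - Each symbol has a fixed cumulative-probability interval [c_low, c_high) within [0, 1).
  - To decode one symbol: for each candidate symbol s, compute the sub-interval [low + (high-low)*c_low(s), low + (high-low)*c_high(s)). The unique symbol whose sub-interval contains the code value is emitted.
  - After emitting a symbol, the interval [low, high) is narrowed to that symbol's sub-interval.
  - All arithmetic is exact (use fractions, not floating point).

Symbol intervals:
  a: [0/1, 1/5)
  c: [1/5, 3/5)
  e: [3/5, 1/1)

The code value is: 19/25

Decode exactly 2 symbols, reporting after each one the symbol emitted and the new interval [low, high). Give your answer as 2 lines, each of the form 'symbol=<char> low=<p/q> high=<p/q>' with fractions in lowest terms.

Answer: symbol=e low=3/5 high=1/1
symbol=c low=17/25 high=21/25

Derivation:
Step 1: interval [0/1, 1/1), width = 1/1 - 0/1 = 1/1
  'a': [0/1 + 1/1*0/1, 0/1 + 1/1*1/5) = [0/1, 1/5)
  'c': [0/1 + 1/1*1/5, 0/1 + 1/1*3/5) = [1/5, 3/5)
  'e': [0/1 + 1/1*3/5, 0/1 + 1/1*1/1) = [3/5, 1/1) <- contains code 19/25
  emit 'e', narrow to [3/5, 1/1)
Step 2: interval [3/5, 1/1), width = 1/1 - 3/5 = 2/5
  'a': [3/5 + 2/5*0/1, 3/5 + 2/5*1/5) = [3/5, 17/25)
  'c': [3/5 + 2/5*1/5, 3/5 + 2/5*3/5) = [17/25, 21/25) <- contains code 19/25
  'e': [3/5 + 2/5*3/5, 3/5 + 2/5*1/1) = [21/25, 1/1)
  emit 'c', narrow to [17/25, 21/25)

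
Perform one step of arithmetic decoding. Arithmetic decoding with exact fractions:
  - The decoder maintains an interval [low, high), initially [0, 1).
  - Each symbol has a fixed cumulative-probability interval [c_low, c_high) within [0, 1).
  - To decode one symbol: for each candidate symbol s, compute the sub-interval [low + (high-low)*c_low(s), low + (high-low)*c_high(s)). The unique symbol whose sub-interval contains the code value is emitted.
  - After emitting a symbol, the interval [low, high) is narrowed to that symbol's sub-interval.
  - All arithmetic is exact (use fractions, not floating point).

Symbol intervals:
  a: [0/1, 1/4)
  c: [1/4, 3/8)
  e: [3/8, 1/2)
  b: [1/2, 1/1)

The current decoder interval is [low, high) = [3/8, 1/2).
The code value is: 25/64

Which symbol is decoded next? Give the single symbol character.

Interval width = high − low = 1/2 − 3/8 = 1/8
Scaled code = (code − low) / width = (25/64 − 3/8) / 1/8 = 1/8
  a: [0/1, 1/4) ← scaled code falls here ✓
  c: [1/4, 3/8) 
  e: [3/8, 1/2) 
  b: [1/2, 1/1) 

Answer: a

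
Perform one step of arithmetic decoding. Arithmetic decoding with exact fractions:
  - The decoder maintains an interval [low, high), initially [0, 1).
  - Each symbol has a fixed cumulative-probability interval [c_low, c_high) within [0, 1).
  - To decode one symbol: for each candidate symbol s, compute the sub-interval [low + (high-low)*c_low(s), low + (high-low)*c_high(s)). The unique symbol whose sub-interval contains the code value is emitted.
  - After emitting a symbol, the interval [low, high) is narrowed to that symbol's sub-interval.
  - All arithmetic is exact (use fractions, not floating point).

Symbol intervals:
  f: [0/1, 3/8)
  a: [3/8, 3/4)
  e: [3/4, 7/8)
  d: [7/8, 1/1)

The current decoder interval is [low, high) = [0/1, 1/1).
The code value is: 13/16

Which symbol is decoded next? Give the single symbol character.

Answer: e

Derivation:
Interval width = high − low = 1/1 − 0/1 = 1/1
Scaled code = (code − low) / width = (13/16 − 0/1) / 1/1 = 13/16
  f: [0/1, 3/8) 
  a: [3/8, 3/4) 
  e: [3/4, 7/8) ← scaled code falls here ✓
  d: [7/8, 1/1) 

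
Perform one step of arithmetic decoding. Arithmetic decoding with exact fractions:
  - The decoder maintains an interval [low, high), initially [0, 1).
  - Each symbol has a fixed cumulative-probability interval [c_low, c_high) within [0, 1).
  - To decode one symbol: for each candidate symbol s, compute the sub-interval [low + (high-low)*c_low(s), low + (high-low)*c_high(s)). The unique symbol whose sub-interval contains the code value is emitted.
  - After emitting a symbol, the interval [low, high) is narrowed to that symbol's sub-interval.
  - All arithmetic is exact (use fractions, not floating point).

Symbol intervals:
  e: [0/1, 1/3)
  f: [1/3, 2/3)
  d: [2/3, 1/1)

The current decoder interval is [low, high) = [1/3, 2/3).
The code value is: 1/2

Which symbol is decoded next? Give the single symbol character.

Interval width = high − low = 2/3 − 1/3 = 1/3
Scaled code = (code − low) / width = (1/2 − 1/3) / 1/3 = 1/2
  e: [0/1, 1/3) 
  f: [1/3, 2/3) ← scaled code falls here ✓
  d: [2/3, 1/1) 

Answer: f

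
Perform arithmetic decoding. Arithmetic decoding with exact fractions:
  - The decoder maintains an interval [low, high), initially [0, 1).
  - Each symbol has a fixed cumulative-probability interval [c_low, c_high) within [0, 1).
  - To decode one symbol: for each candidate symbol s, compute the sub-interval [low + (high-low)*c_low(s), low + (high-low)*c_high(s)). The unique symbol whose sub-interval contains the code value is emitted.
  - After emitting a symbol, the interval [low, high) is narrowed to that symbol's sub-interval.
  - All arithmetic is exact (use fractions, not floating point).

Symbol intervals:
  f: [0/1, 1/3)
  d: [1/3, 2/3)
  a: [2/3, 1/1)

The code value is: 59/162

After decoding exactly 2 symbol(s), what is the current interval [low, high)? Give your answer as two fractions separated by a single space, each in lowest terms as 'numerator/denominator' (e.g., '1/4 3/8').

Step 1: interval [0/1, 1/1), width = 1/1 - 0/1 = 1/1
  'f': [0/1 + 1/1*0/1, 0/1 + 1/1*1/3) = [0/1, 1/3)
  'd': [0/1 + 1/1*1/3, 0/1 + 1/1*2/3) = [1/3, 2/3) <- contains code 59/162
  'a': [0/1 + 1/1*2/3, 0/1 + 1/1*1/1) = [2/3, 1/1)
  emit 'd', narrow to [1/3, 2/3)
Step 2: interval [1/3, 2/3), width = 2/3 - 1/3 = 1/3
  'f': [1/3 + 1/3*0/1, 1/3 + 1/3*1/3) = [1/3, 4/9) <- contains code 59/162
  'd': [1/3 + 1/3*1/3, 1/3 + 1/3*2/3) = [4/9, 5/9)
  'a': [1/3 + 1/3*2/3, 1/3 + 1/3*1/1) = [5/9, 2/3)
  emit 'f', narrow to [1/3, 4/9)

Answer: 1/3 4/9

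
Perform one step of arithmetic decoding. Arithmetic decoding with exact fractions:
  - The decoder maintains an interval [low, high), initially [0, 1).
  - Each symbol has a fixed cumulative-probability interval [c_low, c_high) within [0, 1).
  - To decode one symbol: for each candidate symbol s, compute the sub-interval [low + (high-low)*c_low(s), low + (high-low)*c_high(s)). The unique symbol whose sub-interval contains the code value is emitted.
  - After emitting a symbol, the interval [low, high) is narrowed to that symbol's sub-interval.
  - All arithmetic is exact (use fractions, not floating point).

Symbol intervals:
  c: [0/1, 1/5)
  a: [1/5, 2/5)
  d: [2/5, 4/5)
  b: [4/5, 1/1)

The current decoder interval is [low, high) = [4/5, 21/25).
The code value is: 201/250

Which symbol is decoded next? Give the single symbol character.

Interval width = high − low = 21/25 − 4/5 = 1/25
Scaled code = (code − low) / width = (201/250 − 4/5) / 1/25 = 1/10
  c: [0/1, 1/5) ← scaled code falls here ✓
  a: [1/5, 2/5) 
  d: [2/5, 4/5) 
  b: [4/5, 1/1) 

Answer: c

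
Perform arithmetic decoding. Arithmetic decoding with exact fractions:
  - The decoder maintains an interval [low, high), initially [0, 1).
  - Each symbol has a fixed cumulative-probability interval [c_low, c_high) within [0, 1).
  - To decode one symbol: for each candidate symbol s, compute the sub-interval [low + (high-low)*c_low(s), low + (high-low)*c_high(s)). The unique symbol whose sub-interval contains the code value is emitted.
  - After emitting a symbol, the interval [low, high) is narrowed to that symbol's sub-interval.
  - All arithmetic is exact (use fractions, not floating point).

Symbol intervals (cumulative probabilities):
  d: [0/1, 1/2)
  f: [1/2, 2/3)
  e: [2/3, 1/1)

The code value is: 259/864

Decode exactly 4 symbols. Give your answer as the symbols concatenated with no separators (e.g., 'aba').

Step 1: interval [0/1, 1/1), width = 1/1 - 0/1 = 1/1
  'd': [0/1 + 1/1*0/1, 0/1 + 1/1*1/2) = [0/1, 1/2) <- contains code 259/864
  'f': [0/1 + 1/1*1/2, 0/1 + 1/1*2/3) = [1/2, 2/3)
  'e': [0/1 + 1/1*2/3, 0/1 + 1/1*1/1) = [2/3, 1/1)
  emit 'd', narrow to [0/1, 1/2)
Step 2: interval [0/1, 1/2), width = 1/2 - 0/1 = 1/2
  'd': [0/1 + 1/2*0/1, 0/1 + 1/2*1/2) = [0/1, 1/4)
  'f': [0/1 + 1/2*1/2, 0/1 + 1/2*2/3) = [1/4, 1/3) <- contains code 259/864
  'e': [0/1 + 1/2*2/3, 0/1 + 1/2*1/1) = [1/3, 1/2)
  emit 'f', narrow to [1/4, 1/3)
Step 3: interval [1/4, 1/3), width = 1/3 - 1/4 = 1/12
  'd': [1/4 + 1/12*0/1, 1/4 + 1/12*1/2) = [1/4, 7/24)
  'f': [1/4 + 1/12*1/2, 1/4 + 1/12*2/3) = [7/24, 11/36) <- contains code 259/864
  'e': [1/4 + 1/12*2/3, 1/4 + 1/12*1/1) = [11/36, 1/3)
  emit 'f', narrow to [7/24, 11/36)
Step 4: interval [7/24, 11/36), width = 11/36 - 7/24 = 1/72
  'd': [7/24 + 1/72*0/1, 7/24 + 1/72*1/2) = [7/24, 43/144)
  'f': [7/24 + 1/72*1/2, 7/24 + 1/72*2/3) = [43/144, 65/216) <- contains code 259/864
  'e': [7/24 + 1/72*2/3, 7/24 + 1/72*1/1) = [65/216, 11/36)
  emit 'f', narrow to [43/144, 65/216)

Answer: dfff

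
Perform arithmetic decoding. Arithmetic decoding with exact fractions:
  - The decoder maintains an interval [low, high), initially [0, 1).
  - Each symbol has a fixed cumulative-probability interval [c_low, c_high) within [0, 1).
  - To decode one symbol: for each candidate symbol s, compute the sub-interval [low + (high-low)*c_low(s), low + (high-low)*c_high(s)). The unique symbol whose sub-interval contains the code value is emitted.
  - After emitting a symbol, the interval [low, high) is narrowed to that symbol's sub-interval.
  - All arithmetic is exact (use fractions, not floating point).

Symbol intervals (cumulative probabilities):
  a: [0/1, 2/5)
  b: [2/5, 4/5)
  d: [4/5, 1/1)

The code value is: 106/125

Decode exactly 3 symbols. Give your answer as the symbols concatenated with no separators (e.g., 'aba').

Step 1: interval [0/1, 1/1), width = 1/1 - 0/1 = 1/1
  'a': [0/1 + 1/1*0/1, 0/1 + 1/1*2/5) = [0/1, 2/5)
  'b': [0/1 + 1/1*2/5, 0/1 + 1/1*4/5) = [2/5, 4/5)
  'd': [0/1 + 1/1*4/5, 0/1 + 1/1*1/1) = [4/5, 1/1) <- contains code 106/125
  emit 'd', narrow to [4/5, 1/1)
Step 2: interval [4/5, 1/1), width = 1/1 - 4/5 = 1/5
  'a': [4/5 + 1/5*0/1, 4/5 + 1/5*2/5) = [4/5, 22/25) <- contains code 106/125
  'b': [4/5 + 1/5*2/5, 4/5 + 1/5*4/5) = [22/25, 24/25)
  'd': [4/5 + 1/5*4/5, 4/5 + 1/5*1/1) = [24/25, 1/1)
  emit 'a', narrow to [4/5, 22/25)
Step 3: interval [4/5, 22/25), width = 22/25 - 4/5 = 2/25
  'a': [4/5 + 2/25*0/1, 4/5 + 2/25*2/5) = [4/5, 104/125)
  'b': [4/5 + 2/25*2/5, 4/5 + 2/25*4/5) = [104/125, 108/125) <- contains code 106/125
  'd': [4/5 + 2/25*4/5, 4/5 + 2/25*1/1) = [108/125, 22/25)
  emit 'b', narrow to [104/125, 108/125)

Answer: dab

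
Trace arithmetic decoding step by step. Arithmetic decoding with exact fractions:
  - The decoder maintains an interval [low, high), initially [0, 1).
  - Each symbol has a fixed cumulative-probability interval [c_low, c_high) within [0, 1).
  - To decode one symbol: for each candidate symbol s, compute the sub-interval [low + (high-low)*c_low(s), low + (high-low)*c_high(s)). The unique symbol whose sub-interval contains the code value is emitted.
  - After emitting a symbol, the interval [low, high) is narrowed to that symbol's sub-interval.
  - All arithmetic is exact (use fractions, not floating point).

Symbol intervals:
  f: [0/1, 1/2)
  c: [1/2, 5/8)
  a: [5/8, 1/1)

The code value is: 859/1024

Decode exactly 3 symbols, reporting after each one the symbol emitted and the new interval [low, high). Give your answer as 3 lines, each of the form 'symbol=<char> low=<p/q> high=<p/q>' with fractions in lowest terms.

Answer: symbol=a low=5/8 high=1/1
symbol=c low=13/16 high=55/64
symbol=c low=107/128 high=431/512

Derivation:
Step 1: interval [0/1, 1/1), width = 1/1 - 0/1 = 1/1
  'f': [0/1 + 1/1*0/1, 0/1 + 1/1*1/2) = [0/1, 1/2)
  'c': [0/1 + 1/1*1/2, 0/1 + 1/1*5/8) = [1/2, 5/8)
  'a': [0/1 + 1/1*5/8, 0/1 + 1/1*1/1) = [5/8, 1/1) <- contains code 859/1024
  emit 'a', narrow to [5/8, 1/1)
Step 2: interval [5/8, 1/1), width = 1/1 - 5/8 = 3/8
  'f': [5/8 + 3/8*0/1, 5/8 + 3/8*1/2) = [5/8, 13/16)
  'c': [5/8 + 3/8*1/2, 5/8 + 3/8*5/8) = [13/16, 55/64) <- contains code 859/1024
  'a': [5/8 + 3/8*5/8, 5/8 + 3/8*1/1) = [55/64, 1/1)
  emit 'c', narrow to [13/16, 55/64)
Step 3: interval [13/16, 55/64), width = 55/64 - 13/16 = 3/64
  'f': [13/16 + 3/64*0/1, 13/16 + 3/64*1/2) = [13/16, 107/128)
  'c': [13/16 + 3/64*1/2, 13/16 + 3/64*5/8) = [107/128, 431/512) <- contains code 859/1024
  'a': [13/16 + 3/64*5/8, 13/16 + 3/64*1/1) = [431/512, 55/64)
  emit 'c', narrow to [107/128, 431/512)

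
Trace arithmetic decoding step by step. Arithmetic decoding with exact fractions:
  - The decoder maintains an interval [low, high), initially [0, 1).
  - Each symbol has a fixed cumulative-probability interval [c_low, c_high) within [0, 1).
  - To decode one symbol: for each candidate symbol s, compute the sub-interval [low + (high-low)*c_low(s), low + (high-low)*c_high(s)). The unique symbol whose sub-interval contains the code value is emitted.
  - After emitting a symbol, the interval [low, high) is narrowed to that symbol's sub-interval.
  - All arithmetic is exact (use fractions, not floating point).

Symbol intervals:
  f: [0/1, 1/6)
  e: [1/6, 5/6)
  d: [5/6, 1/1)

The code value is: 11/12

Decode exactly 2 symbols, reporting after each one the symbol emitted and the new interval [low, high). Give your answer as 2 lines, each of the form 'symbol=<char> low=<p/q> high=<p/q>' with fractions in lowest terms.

Step 1: interval [0/1, 1/1), width = 1/1 - 0/1 = 1/1
  'f': [0/1 + 1/1*0/1, 0/1 + 1/1*1/6) = [0/1, 1/6)
  'e': [0/1 + 1/1*1/6, 0/1 + 1/1*5/6) = [1/6, 5/6)
  'd': [0/1 + 1/1*5/6, 0/1 + 1/1*1/1) = [5/6, 1/1) <- contains code 11/12
  emit 'd', narrow to [5/6, 1/1)
Step 2: interval [5/6, 1/1), width = 1/1 - 5/6 = 1/6
  'f': [5/6 + 1/6*0/1, 5/6 + 1/6*1/6) = [5/6, 31/36)
  'e': [5/6 + 1/6*1/6, 5/6 + 1/6*5/6) = [31/36, 35/36) <- contains code 11/12
  'd': [5/6 + 1/6*5/6, 5/6 + 1/6*1/1) = [35/36, 1/1)
  emit 'e', narrow to [31/36, 35/36)

Answer: symbol=d low=5/6 high=1/1
symbol=e low=31/36 high=35/36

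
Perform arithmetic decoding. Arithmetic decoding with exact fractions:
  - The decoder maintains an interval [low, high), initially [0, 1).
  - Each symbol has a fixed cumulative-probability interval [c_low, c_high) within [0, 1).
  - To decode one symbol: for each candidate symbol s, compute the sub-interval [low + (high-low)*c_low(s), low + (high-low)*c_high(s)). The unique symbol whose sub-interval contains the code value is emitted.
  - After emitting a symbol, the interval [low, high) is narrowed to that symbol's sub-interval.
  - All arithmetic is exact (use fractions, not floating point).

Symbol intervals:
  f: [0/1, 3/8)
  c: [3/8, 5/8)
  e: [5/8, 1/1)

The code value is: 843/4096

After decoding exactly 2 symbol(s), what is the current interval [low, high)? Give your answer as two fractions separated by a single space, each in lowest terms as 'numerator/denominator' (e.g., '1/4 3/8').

Step 1: interval [0/1, 1/1), width = 1/1 - 0/1 = 1/1
  'f': [0/1 + 1/1*0/1, 0/1 + 1/1*3/8) = [0/1, 3/8) <- contains code 843/4096
  'c': [0/1 + 1/1*3/8, 0/1 + 1/1*5/8) = [3/8, 5/8)
  'e': [0/1 + 1/1*5/8, 0/1 + 1/1*1/1) = [5/8, 1/1)
  emit 'f', narrow to [0/1, 3/8)
Step 2: interval [0/1, 3/8), width = 3/8 - 0/1 = 3/8
  'f': [0/1 + 3/8*0/1, 0/1 + 3/8*3/8) = [0/1, 9/64)
  'c': [0/1 + 3/8*3/8, 0/1 + 3/8*5/8) = [9/64, 15/64) <- contains code 843/4096
  'e': [0/1 + 3/8*5/8, 0/1 + 3/8*1/1) = [15/64, 3/8)
  emit 'c', narrow to [9/64, 15/64)

Answer: 9/64 15/64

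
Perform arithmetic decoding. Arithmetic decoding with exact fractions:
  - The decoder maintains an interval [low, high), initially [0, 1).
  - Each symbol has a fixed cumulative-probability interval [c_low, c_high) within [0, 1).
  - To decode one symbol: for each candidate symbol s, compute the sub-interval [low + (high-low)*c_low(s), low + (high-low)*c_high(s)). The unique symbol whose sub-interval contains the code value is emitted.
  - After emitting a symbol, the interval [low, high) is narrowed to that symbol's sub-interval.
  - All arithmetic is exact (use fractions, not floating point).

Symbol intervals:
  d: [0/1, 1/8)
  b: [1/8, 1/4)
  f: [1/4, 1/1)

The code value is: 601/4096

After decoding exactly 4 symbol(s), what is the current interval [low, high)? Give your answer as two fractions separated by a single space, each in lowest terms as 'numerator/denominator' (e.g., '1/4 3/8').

Step 1: interval [0/1, 1/1), width = 1/1 - 0/1 = 1/1
  'd': [0/1 + 1/1*0/1, 0/1 + 1/1*1/8) = [0/1, 1/8)
  'b': [0/1 + 1/1*1/8, 0/1 + 1/1*1/4) = [1/8, 1/4) <- contains code 601/4096
  'f': [0/1 + 1/1*1/4, 0/1 + 1/1*1/1) = [1/4, 1/1)
  emit 'b', narrow to [1/8, 1/4)
Step 2: interval [1/8, 1/4), width = 1/4 - 1/8 = 1/8
  'd': [1/8 + 1/8*0/1, 1/8 + 1/8*1/8) = [1/8, 9/64)
  'b': [1/8 + 1/8*1/8, 1/8 + 1/8*1/4) = [9/64, 5/32) <- contains code 601/4096
  'f': [1/8 + 1/8*1/4, 1/8 + 1/8*1/1) = [5/32, 1/4)
  emit 'b', narrow to [9/64, 5/32)
Step 3: interval [9/64, 5/32), width = 5/32 - 9/64 = 1/64
  'd': [9/64 + 1/64*0/1, 9/64 + 1/64*1/8) = [9/64, 73/512)
  'b': [9/64 + 1/64*1/8, 9/64 + 1/64*1/4) = [73/512, 37/256)
  'f': [9/64 + 1/64*1/4, 9/64 + 1/64*1/1) = [37/256, 5/32) <- contains code 601/4096
  emit 'f', narrow to [37/256, 5/32)
Step 4: interval [37/256, 5/32), width = 5/32 - 37/256 = 3/256
  'd': [37/256 + 3/256*0/1, 37/256 + 3/256*1/8) = [37/256, 299/2048)
  'b': [37/256 + 3/256*1/8, 37/256 + 3/256*1/4) = [299/2048, 151/1024) <- contains code 601/4096
  'f': [37/256 + 3/256*1/4, 37/256 + 3/256*1/1) = [151/1024, 5/32)
  emit 'b', narrow to [299/2048, 151/1024)

Answer: 299/2048 151/1024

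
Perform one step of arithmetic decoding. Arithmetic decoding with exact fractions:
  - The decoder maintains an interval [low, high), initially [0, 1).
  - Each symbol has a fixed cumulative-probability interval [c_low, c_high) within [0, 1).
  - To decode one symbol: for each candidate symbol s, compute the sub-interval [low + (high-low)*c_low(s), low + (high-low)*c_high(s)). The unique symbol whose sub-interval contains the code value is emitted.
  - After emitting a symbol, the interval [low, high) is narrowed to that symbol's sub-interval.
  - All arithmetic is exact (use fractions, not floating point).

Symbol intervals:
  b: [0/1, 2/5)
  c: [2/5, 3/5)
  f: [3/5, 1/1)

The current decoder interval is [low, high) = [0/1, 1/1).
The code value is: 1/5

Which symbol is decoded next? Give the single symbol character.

Interval width = high − low = 1/1 − 0/1 = 1/1
Scaled code = (code − low) / width = (1/5 − 0/1) / 1/1 = 1/5
  b: [0/1, 2/5) ← scaled code falls here ✓
  c: [2/5, 3/5) 
  f: [3/5, 1/1) 

Answer: b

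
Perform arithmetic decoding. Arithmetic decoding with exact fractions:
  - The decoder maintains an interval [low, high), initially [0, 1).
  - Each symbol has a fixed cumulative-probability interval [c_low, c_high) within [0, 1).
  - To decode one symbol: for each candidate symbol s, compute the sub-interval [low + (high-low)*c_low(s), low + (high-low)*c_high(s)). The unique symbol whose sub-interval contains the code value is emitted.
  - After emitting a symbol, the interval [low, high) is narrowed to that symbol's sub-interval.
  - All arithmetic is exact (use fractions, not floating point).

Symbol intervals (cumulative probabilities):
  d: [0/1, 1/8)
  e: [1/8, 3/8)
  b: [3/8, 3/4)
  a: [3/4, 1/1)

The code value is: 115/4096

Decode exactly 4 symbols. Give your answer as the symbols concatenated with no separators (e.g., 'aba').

Step 1: interval [0/1, 1/1), width = 1/1 - 0/1 = 1/1
  'd': [0/1 + 1/1*0/1, 0/1 + 1/1*1/8) = [0/1, 1/8) <- contains code 115/4096
  'e': [0/1 + 1/1*1/8, 0/1 + 1/1*3/8) = [1/8, 3/8)
  'b': [0/1 + 1/1*3/8, 0/1 + 1/1*3/4) = [3/8, 3/4)
  'a': [0/1 + 1/1*3/4, 0/1 + 1/1*1/1) = [3/4, 1/1)
  emit 'd', narrow to [0/1, 1/8)
Step 2: interval [0/1, 1/8), width = 1/8 - 0/1 = 1/8
  'd': [0/1 + 1/8*0/1, 0/1 + 1/8*1/8) = [0/1, 1/64)
  'e': [0/1 + 1/8*1/8, 0/1 + 1/8*3/8) = [1/64, 3/64) <- contains code 115/4096
  'b': [0/1 + 1/8*3/8, 0/1 + 1/8*3/4) = [3/64, 3/32)
  'a': [0/1 + 1/8*3/4, 0/1 + 1/8*1/1) = [3/32, 1/8)
  emit 'e', narrow to [1/64, 3/64)
Step 3: interval [1/64, 3/64), width = 3/64 - 1/64 = 1/32
  'd': [1/64 + 1/32*0/1, 1/64 + 1/32*1/8) = [1/64, 5/256)
  'e': [1/64 + 1/32*1/8, 1/64 + 1/32*3/8) = [5/256, 7/256)
  'b': [1/64 + 1/32*3/8, 1/64 + 1/32*3/4) = [7/256, 5/128) <- contains code 115/4096
  'a': [1/64 + 1/32*3/4, 1/64 + 1/32*1/1) = [5/128, 3/64)
  emit 'b', narrow to [7/256, 5/128)
Step 4: interval [7/256, 5/128), width = 5/128 - 7/256 = 3/256
  'd': [7/256 + 3/256*0/1, 7/256 + 3/256*1/8) = [7/256, 59/2048) <- contains code 115/4096
  'e': [7/256 + 3/256*1/8, 7/256 + 3/256*3/8) = [59/2048, 65/2048)
  'b': [7/256 + 3/256*3/8, 7/256 + 3/256*3/4) = [65/2048, 37/1024)
  'a': [7/256 + 3/256*3/4, 7/256 + 3/256*1/1) = [37/1024, 5/128)
  emit 'd', narrow to [7/256, 59/2048)

Answer: debd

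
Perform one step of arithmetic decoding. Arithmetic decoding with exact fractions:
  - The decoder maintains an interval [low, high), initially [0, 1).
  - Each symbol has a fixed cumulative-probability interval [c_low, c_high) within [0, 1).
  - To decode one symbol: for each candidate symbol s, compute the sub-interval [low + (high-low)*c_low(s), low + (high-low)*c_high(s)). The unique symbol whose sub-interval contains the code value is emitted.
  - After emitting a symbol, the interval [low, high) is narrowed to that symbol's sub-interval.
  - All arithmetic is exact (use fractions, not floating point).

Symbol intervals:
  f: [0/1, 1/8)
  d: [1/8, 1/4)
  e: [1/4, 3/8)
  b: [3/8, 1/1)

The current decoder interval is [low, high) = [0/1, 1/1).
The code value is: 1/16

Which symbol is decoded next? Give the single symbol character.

Interval width = high − low = 1/1 − 0/1 = 1/1
Scaled code = (code − low) / width = (1/16 − 0/1) / 1/1 = 1/16
  f: [0/1, 1/8) ← scaled code falls here ✓
  d: [1/8, 1/4) 
  e: [1/4, 3/8) 
  b: [3/8, 1/1) 

Answer: f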